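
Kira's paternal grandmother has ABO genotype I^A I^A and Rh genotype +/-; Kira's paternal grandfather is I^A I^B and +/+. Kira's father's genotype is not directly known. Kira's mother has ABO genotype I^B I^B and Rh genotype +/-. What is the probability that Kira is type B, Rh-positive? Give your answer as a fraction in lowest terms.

7/32

Kira's father's ABO genotype from I^A I^A × I^A I^B: 1/2 I^A I^A, 1/2 I^A I^B.
Crossing each possibility with the mother I^B I^B and summing P(type B): 1/2·0 + 1/2·1/2 = 1/4.
Similarly for Rh via the father's Rh distribution: P(Rh+) = 7/8.
Independent loci: 1/4 × 7/8 = 7/32.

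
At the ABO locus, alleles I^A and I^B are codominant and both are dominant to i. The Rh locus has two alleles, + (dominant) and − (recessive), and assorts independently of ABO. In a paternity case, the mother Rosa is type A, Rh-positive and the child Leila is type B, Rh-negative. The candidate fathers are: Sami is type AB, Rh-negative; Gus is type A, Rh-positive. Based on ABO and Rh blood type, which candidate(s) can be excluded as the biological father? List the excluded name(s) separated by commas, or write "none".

Gus

A candidate is excluded only if no genotype consistent with his phenotype could produce a type B, Rh-negative child with a type A, Rh-positive mother.
Gus (type A, Rh+): no genotype consistent with that phenotype can produce a type-B Rh- child with a type-A mother.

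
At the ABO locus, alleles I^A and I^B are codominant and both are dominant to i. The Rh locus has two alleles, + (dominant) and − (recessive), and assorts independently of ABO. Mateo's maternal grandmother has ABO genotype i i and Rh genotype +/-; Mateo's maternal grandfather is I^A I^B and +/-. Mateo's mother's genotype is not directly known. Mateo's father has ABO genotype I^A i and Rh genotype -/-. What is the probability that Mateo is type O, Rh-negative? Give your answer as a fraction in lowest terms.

1/8

Mateo's mother's ABO genotype from i i × I^A I^B: 1/2 I^A i, 1/2 I^B i.
Crossing each possibility with the father I^A i and summing P(type O): 1/2·1/4 + 1/2·1/4 = 1/4.
Similarly for Rh via the mother's Rh distribution: P(Rh-) = 1/2.
Independent loci: 1/4 × 1/2 = 1/8.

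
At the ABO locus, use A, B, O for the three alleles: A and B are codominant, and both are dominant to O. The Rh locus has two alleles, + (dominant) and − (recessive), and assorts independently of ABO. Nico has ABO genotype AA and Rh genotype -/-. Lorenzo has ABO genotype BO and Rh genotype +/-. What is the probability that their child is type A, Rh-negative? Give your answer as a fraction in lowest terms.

1/4

ABO cross AA × BO → offspring phenotypes: 1/2 A, 1/2 AB.
Rh cross -/- × +/- → 1/2 Rh+, 1/2 Rh-.
Independent loci: P(type A, Rh-negative) = 1/2 × 1/2 = 1/4.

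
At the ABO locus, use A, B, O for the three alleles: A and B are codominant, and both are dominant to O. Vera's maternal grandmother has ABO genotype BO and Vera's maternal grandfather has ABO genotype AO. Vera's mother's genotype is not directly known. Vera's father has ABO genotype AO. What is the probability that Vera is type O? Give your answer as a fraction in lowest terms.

Vera's mother's ABO genotype from BO × AO: 1/4 AB, 1/4 AO, 1/4 BO, 1/4 OO.
Crossing each possibility with the father AO and summing P(type O): 1/4·0 + 1/4·1/4 + 1/4·1/4 + 1/4·1/2 = 1/4.

1/4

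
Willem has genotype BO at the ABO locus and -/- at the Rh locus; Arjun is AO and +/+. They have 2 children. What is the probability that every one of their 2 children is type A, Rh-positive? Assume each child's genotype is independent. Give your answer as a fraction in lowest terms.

1/16

ABO cross BO × AO → 1/4 O, 1/4 A, 1/4 B, 1/4 AB.
Rh cross -/- × +/+ → 1 Rh+; so P(type A, Rh-positive) = 1/4 × 1 = 1/4 per child.
All 2 independent: (1/4)^2 = 1/16.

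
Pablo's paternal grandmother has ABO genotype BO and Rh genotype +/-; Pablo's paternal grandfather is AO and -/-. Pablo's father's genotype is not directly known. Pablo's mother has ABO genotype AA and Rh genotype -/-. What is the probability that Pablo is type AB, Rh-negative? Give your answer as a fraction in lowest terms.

Pablo's father's ABO genotype from BO × AO: 1/4 AB, 1/4 AO, 1/4 BO, 1/4 OO.
Crossing each possibility with the mother AA and summing P(type AB): 1/4·1/2 + 1/4·0 + 1/4·1/2 + 1/4·0 = 1/4.
Similarly for Rh via the father's Rh distribution: P(Rh-) = 3/4.
Independent loci: 1/4 × 3/4 = 3/16.

3/16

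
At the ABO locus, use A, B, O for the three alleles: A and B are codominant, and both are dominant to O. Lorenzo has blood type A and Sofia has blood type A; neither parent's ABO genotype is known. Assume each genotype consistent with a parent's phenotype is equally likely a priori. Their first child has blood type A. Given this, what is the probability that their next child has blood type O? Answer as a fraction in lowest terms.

Possible genotypes: Lorenzo ∈ {AA, AO}; Sofia ∈ {AA, AO}.
Weight each parental genotype pair by prior × P(type-A child):
  AA × AA: posterior weight 4/15; P(next child type O) = 0.
  AA × AO: posterior weight 4/15; P(next child type O) = 0.
  AO × AA: posterior weight 4/15; P(next child type O) = 0.
  AO × AO: posterior weight 1/5; P(next child type O) = 1/4.
Weighted sum = 1/20.

1/20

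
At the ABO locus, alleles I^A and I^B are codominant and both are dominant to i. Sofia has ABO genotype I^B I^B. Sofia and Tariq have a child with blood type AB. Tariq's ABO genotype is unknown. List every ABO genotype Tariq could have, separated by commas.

For each candidate genotype of Tariq, check whether crossing it with I^B I^B can produce every observed child phenotype.
  I^A I^A → possible child types {AB} ✓
  I^A I^B → possible child types {B, AB} ✓
  I^A i → possible child types {B, AB} ✓
  I^B I^B → possible child types {B} ✗
  I^B i → possible child types {B} ✗
  i i → possible child types {B} ✗

I^A I^A, I^A I^B, I^A i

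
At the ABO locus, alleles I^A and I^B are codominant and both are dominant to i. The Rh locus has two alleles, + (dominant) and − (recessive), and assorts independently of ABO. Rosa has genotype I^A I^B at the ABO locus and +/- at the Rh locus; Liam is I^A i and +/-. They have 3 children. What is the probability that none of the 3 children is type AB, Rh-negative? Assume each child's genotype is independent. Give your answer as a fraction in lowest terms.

3375/4096

ABO cross I^A I^B × I^A i → 1/2 A, 1/4 B, 1/4 AB.
Rh cross +/- × +/- → 3/4 Rh+, 1/4 Rh-; so P(type AB, Rh-negative) = 1/4 × 1/4 = 1/16 per child.
P(not type AB, Rh-negative) = 15/16 for one child; (15/16)^3 = 3375/4096.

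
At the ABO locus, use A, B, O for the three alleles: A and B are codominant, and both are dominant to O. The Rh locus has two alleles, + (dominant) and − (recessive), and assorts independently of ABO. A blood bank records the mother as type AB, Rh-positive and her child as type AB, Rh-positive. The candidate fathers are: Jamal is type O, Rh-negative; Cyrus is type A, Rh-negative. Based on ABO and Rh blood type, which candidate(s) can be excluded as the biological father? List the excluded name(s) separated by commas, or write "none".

A candidate is excluded only if no genotype consistent with his phenotype could produce a type AB, Rh-positive child with a type AB, Rh-positive mother.
Jamal (type O, Rh-): no genotype consistent with that phenotype can produce a type-AB Rh+ child with a type-AB mother.

Jamal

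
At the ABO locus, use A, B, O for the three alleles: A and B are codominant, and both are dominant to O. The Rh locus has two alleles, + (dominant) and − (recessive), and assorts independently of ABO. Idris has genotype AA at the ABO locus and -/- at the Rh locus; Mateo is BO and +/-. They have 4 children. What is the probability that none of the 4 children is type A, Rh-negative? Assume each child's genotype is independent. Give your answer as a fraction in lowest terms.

81/256

ABO cross AA × BO → 1/2 A, 1/2 AB.
Rh cross -/- × +/- → 1/2 Rh+, 1/2 Rh-; so P(type A, Rh-negative) = 1/2 × 1/2 = 1/4 per child.
P(not type A, Rh-negative) = 3/4 for one child; (3/4)^4 = 81/256.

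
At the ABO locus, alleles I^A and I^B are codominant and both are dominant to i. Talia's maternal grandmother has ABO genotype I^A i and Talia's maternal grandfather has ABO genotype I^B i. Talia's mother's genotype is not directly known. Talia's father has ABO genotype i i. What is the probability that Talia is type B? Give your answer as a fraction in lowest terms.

1/4

Talia's mother's ABO genotype from I^A i × I^B i: 1/4 I^A I^B, 1/4 I^A i, 1/4 I^B i, 1/4 i i.
Crossing each possibility with the father i i and summing P(type B): 1/4·1/2 + 1/4·0 + 1/4·1/2 + 1/4·0 = 1/4.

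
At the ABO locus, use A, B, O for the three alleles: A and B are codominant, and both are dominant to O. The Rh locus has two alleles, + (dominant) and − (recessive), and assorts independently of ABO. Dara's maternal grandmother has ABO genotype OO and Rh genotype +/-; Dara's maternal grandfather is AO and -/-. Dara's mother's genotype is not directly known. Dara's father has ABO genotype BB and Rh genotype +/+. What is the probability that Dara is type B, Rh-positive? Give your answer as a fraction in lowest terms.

Dara's mother's ABO genotype from OO × AO: 1/2 AO, 1/2 OO.
Crossing each possibility with the father BB and summing P(type B): 1/2·1/2 + 1/2·1 = 3/4.
Similarly for Rh via the mother's Rh distribution: P(Rh+) = 1.
Independent loci: 3/4 × 1 = 3/4.

3/4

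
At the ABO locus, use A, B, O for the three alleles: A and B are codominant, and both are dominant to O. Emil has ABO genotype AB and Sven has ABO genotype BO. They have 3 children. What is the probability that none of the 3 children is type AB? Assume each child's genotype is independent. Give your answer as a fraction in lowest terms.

ABO cross AB × BO → 1/4 A, 1/2 B, 1/4 AB.
So P(type AB) = 1/4 per child.
P(not type AB) = 3/4 for one child; (3/4)^3 = 27/64.

27/64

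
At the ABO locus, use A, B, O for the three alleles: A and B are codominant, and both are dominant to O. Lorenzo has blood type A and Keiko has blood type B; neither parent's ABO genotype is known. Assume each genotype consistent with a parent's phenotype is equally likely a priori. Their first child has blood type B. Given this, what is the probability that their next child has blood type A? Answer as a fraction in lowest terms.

1/12

Possible genotypes: Lorenzo ∈ {AA, AO}; Keiko ∈ {BB, BO}.
Weight each parental genotype pair by prior × P(type-B child):
  AO × BB: posterior weight 2/3; P(next child type A) = 0.
  AO × BO: posterior weight 1/3; P(next child type A) = 1/4.
Weighted sum = 1/12.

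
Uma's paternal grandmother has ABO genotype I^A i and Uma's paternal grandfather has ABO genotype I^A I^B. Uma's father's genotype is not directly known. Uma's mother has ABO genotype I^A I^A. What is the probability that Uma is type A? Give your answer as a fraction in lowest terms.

3/4

Uma's father's ABO genotype from I^A i × I^A I^B: 1/4 I^A I^A, 1/4 I^A I^B, 1/4 I^A i, 1/4 I^B i.
Crossing each possibility with the mother I^A I^A and summing P(type A): 1/4·1 + 1/4·1/2 + 1/4·1 + 1/4·1/2 = 3/4.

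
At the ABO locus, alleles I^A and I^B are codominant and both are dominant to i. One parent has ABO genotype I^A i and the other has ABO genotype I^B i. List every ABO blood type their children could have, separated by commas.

O, A, B, AB

Gametes from I^A i × I^B i give offspring ABO genotypes I^A I^B, I^A i, I^B i, i i, i.e. phenotypes O, A, B, AB.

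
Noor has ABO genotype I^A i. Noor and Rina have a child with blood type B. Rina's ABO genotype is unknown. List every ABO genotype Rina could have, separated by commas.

I^A I^B, I^B I^B, I^B i

For each candidate genotype of Rina, check whether crossing it with I^A i can produce every observed child phenotype.
  I^A I^A → possible child types {A} ✗
  I^A I^B → possible child types {A, B, AB} ✓
  I^A i → possible child types {O, A} ✗
  I^B I^B → possible child types {B, AB} ✓
  I^B i → possible child types {O, A, B, AB} ✓
  i i → possible child types {O, A} ✗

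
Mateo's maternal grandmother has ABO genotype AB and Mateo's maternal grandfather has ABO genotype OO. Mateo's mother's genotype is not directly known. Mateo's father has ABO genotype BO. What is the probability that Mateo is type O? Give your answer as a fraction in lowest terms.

Mateo's mother's ABO genotype from AB × OO: 1/2 AO, 1/2 BO.
Crossing each possibility with the father BO and summing P(type O): 1/2·1/4 + 1/2·1/4 = 1/4.

1/4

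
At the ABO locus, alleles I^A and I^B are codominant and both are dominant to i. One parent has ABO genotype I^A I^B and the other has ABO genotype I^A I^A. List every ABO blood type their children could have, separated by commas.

Gametes from I^A I^B × I^A I^A give offspring ABO genotypes I^A I^A, I^A I^B, i.e. phenotypes A, AB.

A, AB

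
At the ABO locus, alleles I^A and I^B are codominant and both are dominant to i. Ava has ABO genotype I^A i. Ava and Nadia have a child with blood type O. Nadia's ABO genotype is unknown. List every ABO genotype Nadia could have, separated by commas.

I^A i, I^B i, i i

For each candidate genotype of Nadia, check whether crossing it with I^A i can produce every observed child phenotype.
  I^A I^A → possible child types {A} ✗
  I^A I^B → possible child types {A, B, AB} ✗
  I^A i → possible child types {O, A} ✓
  I^B I^B → possible child types {B, AB} ✗
  I^B i → possible child types {O, A, B, AB} ✓
  i i → possible child types {O, A} ✓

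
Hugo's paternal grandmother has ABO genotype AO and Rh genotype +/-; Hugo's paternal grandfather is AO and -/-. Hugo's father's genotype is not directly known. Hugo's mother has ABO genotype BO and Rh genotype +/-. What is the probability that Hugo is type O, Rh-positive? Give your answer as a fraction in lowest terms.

Hugo's father's ABO genotype from AO × AO: 1/4 AA, 1/2 AO, 1/4 OO.
Crossing each possibility with the mother BO and summing P(type O): 1/4·0 + 1/2·1/4 + 1/4·1/2 = 1/4.
Similarly for Rh via the father's Rh distribution: P(Rh+) = 5/8.
Independent loci: 1/4 × 5/8 = 5/32.

5/32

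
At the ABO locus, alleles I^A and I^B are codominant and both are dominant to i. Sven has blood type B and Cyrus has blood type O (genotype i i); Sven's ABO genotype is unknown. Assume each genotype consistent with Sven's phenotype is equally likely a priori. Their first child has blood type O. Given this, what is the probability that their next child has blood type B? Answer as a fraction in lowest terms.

1/2

Possible genotypes: Sven ∈ {I^B I^B, I^B i}; Cyrus ∈ {i i}.
Weight each parental genotype pair by prior × P(type-O child):
  I^B i × i i: posterior weight 1; P(next child type B) = 1/2.
Weighted sum = 1/2.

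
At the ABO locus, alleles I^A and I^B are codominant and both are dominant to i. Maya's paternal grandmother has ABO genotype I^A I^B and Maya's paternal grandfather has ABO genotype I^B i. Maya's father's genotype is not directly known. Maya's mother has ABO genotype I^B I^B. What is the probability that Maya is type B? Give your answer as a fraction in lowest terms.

Maya's father's ABO genotype from I^A I^B × I^B i: 1/4 I^A I^B, 1/4 I^A i, 1/4 I^B I^B, 1/4 I^B i.
Crossing each possibility with the mother I^B I^B and summing P(type B): 1/4·1/2 + 1/4·1/2 + 1/4·1 + 1/4·1 = 3/4.

3/4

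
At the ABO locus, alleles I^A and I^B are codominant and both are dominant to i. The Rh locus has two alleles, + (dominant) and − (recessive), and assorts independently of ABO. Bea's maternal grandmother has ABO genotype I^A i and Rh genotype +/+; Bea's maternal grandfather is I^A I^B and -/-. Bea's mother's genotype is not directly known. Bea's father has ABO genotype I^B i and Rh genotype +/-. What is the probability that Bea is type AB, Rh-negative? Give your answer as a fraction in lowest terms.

1/16

Bea's mother's ABO genotype from I^A i × I^A I^B: 1/4 I^A I^A, 1/4 I^A I^B, 1/4 I^A i, 1/4 I^B i.
Crossing each possibility with the father I^B i and summing P(type AB): 1/4·1/2 + 1/4·1/4 + 1/4·1/4 + 1/4·0 = 1/4.
Similarly for Rh via the mother's Rh distribution: P(Rh-) = 1/4.
Independent loci: 1/4 × 1/4 = 1/16.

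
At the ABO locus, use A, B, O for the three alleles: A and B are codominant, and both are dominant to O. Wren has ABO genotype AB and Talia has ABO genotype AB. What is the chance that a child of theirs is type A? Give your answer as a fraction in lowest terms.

1/4

ABO cross AB × AB → offspring phenotypes: 1/4 A, 1/4 B, 1/2 AB.
So P(type A) = 1/4.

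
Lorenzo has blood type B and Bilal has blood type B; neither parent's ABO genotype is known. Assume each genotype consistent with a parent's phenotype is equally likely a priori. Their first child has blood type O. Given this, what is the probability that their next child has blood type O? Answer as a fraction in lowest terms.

1/4

Possible genotypes: Lorenzo ∈ {BB, BO}; Bilal ∈ {BB, BO}.
Weight each parental genotype pair by prior × P(type-O child):
  BO × BO: posterior weight 1; P(next child type O) = 1/4.
Weighted sum = 1/4.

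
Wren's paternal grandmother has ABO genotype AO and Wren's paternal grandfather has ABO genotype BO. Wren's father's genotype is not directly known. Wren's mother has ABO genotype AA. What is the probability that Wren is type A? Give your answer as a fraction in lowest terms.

3/4

Wren's father's ABO genotype from AO × BO: 1/4 AB, 1/4 AO, 1/4 BO, 1/4 OO.
Crossing each possibility with the mother AA and summing P(type A): 1/4·1/2 + 1/4·1 + 1/4·1/2 + 1/4·1 = 3/4.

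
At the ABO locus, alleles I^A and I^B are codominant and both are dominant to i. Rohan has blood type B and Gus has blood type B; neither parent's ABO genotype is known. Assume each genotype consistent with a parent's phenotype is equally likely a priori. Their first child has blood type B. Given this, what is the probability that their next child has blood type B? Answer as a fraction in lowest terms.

Possible genotypes: Rohan ∈ {I^B I^B, I^B i}; Gus ∈ {I^B I^B, I^B i}.
Weight each parental genotype pair by prior × P(type-B child):
  I^B I^B × I^B I^B: posterior weight 4/15; P(next child type B) = 1.
  I^B I^B × I^B i: posterior weight 4/15; P(next child type B) = 1.
  I^B i × I^B I^B: posterior weight 4/15; P(next child type B) = 1.
  I^B i × I^B i: posterior weight 1/5; P(next child type B) = 3/4.
Weighted sum = 19/20.

19/20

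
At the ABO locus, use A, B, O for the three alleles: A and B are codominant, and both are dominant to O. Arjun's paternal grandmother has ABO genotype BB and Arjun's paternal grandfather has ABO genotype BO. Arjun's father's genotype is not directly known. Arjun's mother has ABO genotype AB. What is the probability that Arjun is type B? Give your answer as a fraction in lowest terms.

Arjun's father's ABO genotype from BB × BO: 1/2 BB, 1/2 BO.
Crossing each possibility with the mother AB and summing P(type B): 1/2·1/2 + 1/2·1/2 = 1/2.

1/2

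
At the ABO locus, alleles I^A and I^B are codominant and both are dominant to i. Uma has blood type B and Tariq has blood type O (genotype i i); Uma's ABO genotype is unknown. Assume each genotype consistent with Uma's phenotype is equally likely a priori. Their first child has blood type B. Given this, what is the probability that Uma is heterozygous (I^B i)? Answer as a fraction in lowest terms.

Possible genotypes: Uma ∈ {I^B I^B, I^B i}; Tariq ∈ {i i}.
Weight each parental genotype pair by prior × P(type-B child):
  I^B I^B × i i: posterior weight 2/3.
  I^B i × i i: posterior weight 1/3.
Sum the posterior weight over pairs where Uma is I^B i: 1/3.

1/3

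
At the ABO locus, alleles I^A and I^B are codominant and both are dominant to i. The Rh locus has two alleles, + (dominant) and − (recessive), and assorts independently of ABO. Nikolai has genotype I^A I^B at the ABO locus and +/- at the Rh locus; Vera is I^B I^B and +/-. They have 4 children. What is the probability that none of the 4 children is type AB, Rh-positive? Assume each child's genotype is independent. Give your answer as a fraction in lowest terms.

625/4096

ABO cross I^A I^B × I^B I^B → 1/2 B, 1/2 AB.
Rh cross +/- × +/- → 3/4 Rh+, 1/4 Rh-; so P(type AB, Rh-positive) = 1/2 × 3/4 = 3/8 per child.
P(not type AB, Rh-positive) = 5/8 for one child; (5/8)^4 = 625/4096.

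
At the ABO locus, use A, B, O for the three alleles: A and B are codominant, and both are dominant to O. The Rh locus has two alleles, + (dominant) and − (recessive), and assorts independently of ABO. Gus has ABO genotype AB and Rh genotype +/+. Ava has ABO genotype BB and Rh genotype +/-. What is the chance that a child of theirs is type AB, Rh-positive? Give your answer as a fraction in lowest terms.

1/2

ABO cross AB × BB → offspring phenotypes: 1/2 B, 1/2 AB.
Rh cross +/+ × +/- → 1 Rh+.
Independent loci: P(type AB, Rh-positive) = 1/2 × 1 = 1/2.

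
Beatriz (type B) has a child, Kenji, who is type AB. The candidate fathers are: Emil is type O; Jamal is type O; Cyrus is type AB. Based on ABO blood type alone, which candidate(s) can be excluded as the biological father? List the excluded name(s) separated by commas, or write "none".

A candidate is excluded only if no genotype consistent with his phenotype could produce a type AB child with a type B mother.
Emil (type O): no genotype consistent with that phenotype can produce a type-AB child with a type-B mother.
Jamal (type O): no genotype consistent with that phenotype can produce a type-AB child with a type-B mother.

Emil, Jamal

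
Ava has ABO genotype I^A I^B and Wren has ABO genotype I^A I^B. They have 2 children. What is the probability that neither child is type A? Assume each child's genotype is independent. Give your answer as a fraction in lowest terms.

ABO cross I^A I^B × I^A I^B → 1/4 A, 1/4 B, 1/2 AB.
So P(type A) = 1/4 per child.
P(not type A) = 3/4 for one child; (3/4)^2 = 9/16.

9/16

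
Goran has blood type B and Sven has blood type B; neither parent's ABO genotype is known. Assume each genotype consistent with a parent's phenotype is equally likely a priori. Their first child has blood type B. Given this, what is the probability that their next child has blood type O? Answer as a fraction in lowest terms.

Possible genotypes: Goran ∈ {I^B I^B, I^B i}; Sven ∈ {I^B I^B, I^B i}.
Weight each parental genotype pair by prior × P(type-B child):
  I^B I^B × I^B I^B: posterior weight 4/15; P(next child type O) = 0.
  I^B I^B × I^B i: posterior weight 4/15; P(next child type O) = 0.
  I^B i × I^B I^B: posterior weight 4/15; P(next child type O) = 0.
  I^B i × I^B i: posterior weight 1/5; P(next child type O) = 1/4.
Weighted sum = 1/20.

1/20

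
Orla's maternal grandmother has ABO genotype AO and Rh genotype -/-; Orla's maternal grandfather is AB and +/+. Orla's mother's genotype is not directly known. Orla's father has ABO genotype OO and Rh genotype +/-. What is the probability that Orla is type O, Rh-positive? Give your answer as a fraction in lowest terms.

Orla's mother's ABO genotype from AO × AB: 1/4 AA, 1/4 AB, 1/4 AO, 1/4 BO.
Crossing each possibility with the father OO and summing P(type O): 1/4·0 + 1/4·0 + 1/4·1/2 + 1/4·1/2 = 1/4.
Similarly for Rh via the mother's Rh distribution: P(Rh+) = 3/4.
Independent loci: 1/4 × 3/4 = 3/16.

3/16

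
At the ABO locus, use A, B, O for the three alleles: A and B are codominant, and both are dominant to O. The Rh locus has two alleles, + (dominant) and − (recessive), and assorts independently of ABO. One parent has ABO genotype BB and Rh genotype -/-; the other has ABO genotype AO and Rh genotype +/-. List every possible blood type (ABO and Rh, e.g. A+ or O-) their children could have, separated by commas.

Gametes from BB × AO give offspring ABO genotypes AB, BO, i.e. phenotypes B, AB.
Rh cross -/- × +/- → phenotypes Rh+, Rh-.
Combining independently: B+, B-, AB+, AB-.

B+, B-, AB+, AB-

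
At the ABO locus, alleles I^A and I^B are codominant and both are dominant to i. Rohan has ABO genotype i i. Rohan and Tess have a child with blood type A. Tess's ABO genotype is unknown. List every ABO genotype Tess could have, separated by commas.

I^A I^A, I^A I^B, I^A i

For each candidate genotype of Tess, check whether crossing it with i i can produce every observed child phenotype.
  I^A I^A → possible child types {A} ✓
  I^A I^B → possible child types {A, B} ✓
  I^A i → possible child types {O, A} ✓
  I^B I^B → possible child types {B} ✗
  I^B i → possible child types {O, B} ✗
  i i → possible child types {O} ✗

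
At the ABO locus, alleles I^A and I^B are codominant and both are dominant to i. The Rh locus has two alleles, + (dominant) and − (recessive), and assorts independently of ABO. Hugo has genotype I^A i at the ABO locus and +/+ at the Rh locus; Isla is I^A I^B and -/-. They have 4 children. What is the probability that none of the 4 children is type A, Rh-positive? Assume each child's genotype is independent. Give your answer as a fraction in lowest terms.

ABO cross I^A i × I^A I^B → 1/2 A, 1/4 B, 1/4 AB.
Rh cross +/+ × -/- → 1 Rh+; so P(type A, Rh-positive) = 1/2 × 1 = 1/2 per child.
P(not type A, Rh-positive) = 1/2 for one child; (1/2)^4 = 1/16.

1/16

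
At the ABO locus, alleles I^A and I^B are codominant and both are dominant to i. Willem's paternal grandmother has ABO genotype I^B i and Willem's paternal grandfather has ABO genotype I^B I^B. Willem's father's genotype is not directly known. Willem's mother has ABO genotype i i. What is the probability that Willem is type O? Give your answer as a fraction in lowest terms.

Willem's father's ABO genotype from I^B i × I^B I^B: 1/2 I^B I^B, 1/2 I^B i.
Crossing each possibility with the mother i i and summing P(type O): 1/2·0 + 1/2·1/2 = 1/4.

1/4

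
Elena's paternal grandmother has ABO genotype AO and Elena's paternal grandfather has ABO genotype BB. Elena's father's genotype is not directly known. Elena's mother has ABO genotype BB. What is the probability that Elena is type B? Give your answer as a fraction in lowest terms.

3/4

Elena's father's ABO genotype from AO × BB: 1/2 AB, 1/2 BO.
Crossing each possibility with the mother BB and summing P(type B): 1/2·1/2 + 1/2·1 = 3/4.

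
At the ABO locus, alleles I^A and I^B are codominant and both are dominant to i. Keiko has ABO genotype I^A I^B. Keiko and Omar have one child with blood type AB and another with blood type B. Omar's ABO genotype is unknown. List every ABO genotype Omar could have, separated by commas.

I^A I^B, I^A i, I^B I^B, I^B i

For each candidate genotype of Omar, check whether crossing it with I^A I^B can produce every observed child phenotype.
  I^A I^A → possible child types {A, AB} ✗
  I^A I^B → possible child types {A, B, AB} ✓
  I^A i → possible child types {A, B, AB} ✓
  I^B I^B → possible child types {B, AB} ✓
  I^B i → possible child types {A, B, AB} ✓
  i i → possible child types {A, B} ✗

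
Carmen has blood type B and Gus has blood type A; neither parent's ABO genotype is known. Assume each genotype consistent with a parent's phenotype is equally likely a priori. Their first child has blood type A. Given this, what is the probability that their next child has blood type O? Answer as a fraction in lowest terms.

1/12

Possible genotypes: Carmen ∈ {I^B I^B, I^B i}; Gus ∈ {I^A I^A, I^A i}.
Weight each parental genotype pair by prior × P(type-A child):
  I^B i × I^A I^A: posterior weight 2/3; P(next child type O) = 0.
  I^B i × I^A i: posterior weight 1/3; P(next child type O) = 1/4.
Weighted sum = 1/12.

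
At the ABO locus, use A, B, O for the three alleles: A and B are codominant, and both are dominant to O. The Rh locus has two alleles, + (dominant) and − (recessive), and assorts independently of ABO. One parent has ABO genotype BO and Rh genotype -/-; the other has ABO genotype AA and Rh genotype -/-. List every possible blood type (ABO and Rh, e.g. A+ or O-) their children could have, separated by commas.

A-, AB-

Gametes from BO × AA give offspring ABO genotypes AB, AO, i.e. phenotypes A, AB.
Rh cross -/- × -/- → phenotypes Rh-.
Combining independently: A-, AB-.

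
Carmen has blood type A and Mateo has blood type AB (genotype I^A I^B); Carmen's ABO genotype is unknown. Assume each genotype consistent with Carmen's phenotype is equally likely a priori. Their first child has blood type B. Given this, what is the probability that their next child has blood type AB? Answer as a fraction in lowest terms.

Possible genotypes: Carmen ∈ {I^A I^A, I^A i}; Mateo ∈ {I^A I^B}.
Weight each parental genotype pair by prior × P(type-B child):
  I^A i × I^A I^B: posterior weight 1; P(next child type AB) = 1/4.
Weighted sum = 1/4.

1/4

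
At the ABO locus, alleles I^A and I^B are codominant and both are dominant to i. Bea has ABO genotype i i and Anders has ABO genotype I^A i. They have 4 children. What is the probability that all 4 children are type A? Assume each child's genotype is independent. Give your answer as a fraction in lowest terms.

ABO cross i i × I^A i → 1/2 O, 1/2 A.
So P(type A) = 1/2 per child.
All 4 independent: (1/2)^4 = 1/16.

1/16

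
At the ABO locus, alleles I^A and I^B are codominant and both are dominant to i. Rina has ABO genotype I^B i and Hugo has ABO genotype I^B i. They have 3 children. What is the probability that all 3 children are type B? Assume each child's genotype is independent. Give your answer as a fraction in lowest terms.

27/64

ABO cross I^B i × I^B i → 1/4 O, 3/4 B.
So P(type B) = 3/4 per child.
All 3 independent: (3/4)^3 = 27/64.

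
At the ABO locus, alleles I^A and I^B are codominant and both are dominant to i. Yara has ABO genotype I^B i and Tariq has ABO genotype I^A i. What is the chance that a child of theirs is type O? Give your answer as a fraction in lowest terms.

1/4

ABO cross I^B i × I^A i → offspring phenotypes: 1/4 O, 1/4 A, 1/4 B, 1/4 AB.
So P(type O) = 1/4.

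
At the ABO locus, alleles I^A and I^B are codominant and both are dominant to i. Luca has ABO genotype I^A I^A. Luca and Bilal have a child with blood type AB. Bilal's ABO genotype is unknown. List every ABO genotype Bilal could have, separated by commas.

For each candidate genotype of Bilal, check whether crossing it with I^A I^A can produce every observed child phenotype.
  I^A I^A → possible child types {A} ✗
  I^A I^B → possible child types {A, AB} ✓
  I^A i → possible child types {A} ✗
  I^B I^B → possible child types {AB} ✓
  I^B i → possible child types {A, AB} ✓
  i i → possible child types {A} ✗

I^A I^B, I^B I^B, I^B i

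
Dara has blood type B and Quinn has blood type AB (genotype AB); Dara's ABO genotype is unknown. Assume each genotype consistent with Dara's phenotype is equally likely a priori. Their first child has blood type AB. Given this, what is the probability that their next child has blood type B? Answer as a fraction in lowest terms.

Possible genotypes: Dara ∈ {BB, BO}; Quinn ∈ {AB}.
Weight each parental genotype pair by prior × P(type-AB child):
  BB × AB: posterior weight 2/3; P(next child type B) = 1/2.
  BO × AB: posterior weight 1/3; P(next child type B) = 1/2.
Weighted sum = 1/2.

1/2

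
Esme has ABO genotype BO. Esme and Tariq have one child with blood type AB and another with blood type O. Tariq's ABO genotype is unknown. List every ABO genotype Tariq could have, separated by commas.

For each candidate genotype of Tariq, check whether crossing it with BO can produce every observed child phenotype.
  AA → possible child types {A, AB} ✗
  AB → possible child types {A, B, AB} ✗
  AO → possible child types {O, A, B, AB} ✓
  BB → possible child types {B} ✗
  BO → possible child types {O, B} ✗
  OO → possible child types {O, B} ✗

AO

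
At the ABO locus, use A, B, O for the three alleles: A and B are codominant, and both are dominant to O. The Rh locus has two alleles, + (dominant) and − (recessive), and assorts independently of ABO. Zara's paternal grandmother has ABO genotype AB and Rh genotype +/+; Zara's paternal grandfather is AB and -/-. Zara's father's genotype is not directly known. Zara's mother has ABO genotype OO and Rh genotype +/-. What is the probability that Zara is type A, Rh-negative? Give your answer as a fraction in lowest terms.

1/8

Zara's father's ABO genotype from AB × AB: 1/4 AA, 1/2 AB, 1/4 BB.
Crossing each possibility with the mother OO and summing P(type A): 1/4·1 + 1/2·1/2 + 1/4·0 = 1/2.
Similarly for Rh via the father's Rh distribution: P(Rh-) = 1/4.
Independent loci: 1/2 × 1/4 = 1/8.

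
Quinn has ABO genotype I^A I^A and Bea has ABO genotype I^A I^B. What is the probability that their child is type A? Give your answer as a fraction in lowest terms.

1/2

ABO cross I^A I^A × I^A I^B → offspring phenotypes: 1/2 A, 1/2 AB.
So P(type A) = 1/2.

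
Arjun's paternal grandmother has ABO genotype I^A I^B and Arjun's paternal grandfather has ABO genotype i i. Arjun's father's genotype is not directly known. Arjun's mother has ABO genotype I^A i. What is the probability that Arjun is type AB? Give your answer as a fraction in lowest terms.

Arjun's father's ABO genotype from I^A I^B × i i: 1/2 I^A i, 1/2 I^B i.
Crossing each possibility with the mother I^A i and summing P(type AB): 1/2·0 + 1/2·1/4 = 1/8.

1/8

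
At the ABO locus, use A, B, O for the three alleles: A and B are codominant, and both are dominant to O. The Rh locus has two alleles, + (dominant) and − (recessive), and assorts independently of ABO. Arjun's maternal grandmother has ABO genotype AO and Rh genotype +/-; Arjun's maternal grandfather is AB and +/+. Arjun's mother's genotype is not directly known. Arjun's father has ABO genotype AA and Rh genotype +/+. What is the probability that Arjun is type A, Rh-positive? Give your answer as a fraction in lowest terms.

3/4

Arjun's mother's ABO genotype from AO × AB: 1/4 AA, 1/4 AB, 1/4 AO, 1/4 BO.
Crossing each possibility with the father AA and summing P(type A): 1/4·1 + 1/4·1/2 + 1/4·1 + 1/4·1/2 = 3/4.
Similarly for Rh via the mother's Rh distribution: P(Rh+) = 1.
Independent loci: 3/4 × 1 = 3/4.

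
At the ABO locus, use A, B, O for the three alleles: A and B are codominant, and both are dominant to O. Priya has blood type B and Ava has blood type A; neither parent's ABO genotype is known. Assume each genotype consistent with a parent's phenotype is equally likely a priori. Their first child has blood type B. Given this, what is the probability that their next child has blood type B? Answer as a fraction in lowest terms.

Possible genotypes: Priya ∈ {BB, BO}; Ava ∈ {AA, AO}.
Weight each parental genotype pair by prior × P(type-B child):
  BB × AO: posterior weight 2/3; P(next child type B) = 1/2.
  BO × AO: posterior weight 1/3; P(next child type B) = 1/4.
Weighted sum = 5/12.

5/12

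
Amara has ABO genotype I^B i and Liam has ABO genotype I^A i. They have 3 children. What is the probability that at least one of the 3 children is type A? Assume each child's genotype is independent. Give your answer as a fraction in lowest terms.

37/64

ABO cross I^B i × I^A i → 1/4 O, 1/4 A, 1/4 B, 1/4 AB.
So P(type A) = 1/4 per child.
P(none) = (3/4)^3 = 27/64; P(at least one) = 1 − 27/64 = 37/64.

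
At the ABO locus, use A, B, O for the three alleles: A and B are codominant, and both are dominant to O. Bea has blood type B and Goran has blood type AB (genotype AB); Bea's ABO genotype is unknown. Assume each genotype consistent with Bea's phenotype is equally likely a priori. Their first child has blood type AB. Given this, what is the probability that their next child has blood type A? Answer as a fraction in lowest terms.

1/12

Possible genotypes: Bea ∈ {BB, BO}; Goran ∈ {AB}.
Weight each parental genotype pair by prior × P(type-AB child):
  BB × AB: posterior weight 2/3; P(next child type A) = 0.
  BO × AB: posterior weight 1/3; P(next child type A) = 1/4.
Weighted sum = 1/12.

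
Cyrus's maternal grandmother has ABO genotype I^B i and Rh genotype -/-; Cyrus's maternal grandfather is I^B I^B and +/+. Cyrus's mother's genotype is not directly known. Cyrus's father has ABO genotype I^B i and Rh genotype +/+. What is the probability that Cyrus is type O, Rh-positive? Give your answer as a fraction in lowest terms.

1/8

Cyrus's mother's ABO genotype from I^B i × I^B I^B: 1/2 I^B I^B, 1/2 I^B i.
Crossing each possibility with the father I^B i and summing P(type O): 1/2·0 + 1/2·1/4 = 1/8.
Similarly for Rh via the mother's Rh distribution: P(Rh+) = 1.
Independent loci: 1/8 × 1 = 1/8.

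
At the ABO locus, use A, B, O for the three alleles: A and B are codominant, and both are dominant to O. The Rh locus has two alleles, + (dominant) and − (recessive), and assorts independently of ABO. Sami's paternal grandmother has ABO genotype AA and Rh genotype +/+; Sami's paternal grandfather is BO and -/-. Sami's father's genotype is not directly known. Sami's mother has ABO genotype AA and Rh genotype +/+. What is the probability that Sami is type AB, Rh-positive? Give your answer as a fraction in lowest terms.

1/4

Sami's father's ABO genotype from AA × BO: 1/2 AB, 1/2 AO.
Crossing each possibility with the mother AA and summing P(type AB): 1/2·1/2 + 1/2·0 = 1/4.
Similarly for Rh via the father's Rh distribution: P(Rh+) = 1.
Independent loci: 1/4 × 1 = 1/4.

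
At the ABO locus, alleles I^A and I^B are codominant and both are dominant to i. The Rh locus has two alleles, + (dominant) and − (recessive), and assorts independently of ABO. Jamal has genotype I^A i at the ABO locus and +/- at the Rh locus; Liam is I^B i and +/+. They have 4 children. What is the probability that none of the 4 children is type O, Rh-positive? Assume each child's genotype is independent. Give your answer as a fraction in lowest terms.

ABO cross I^A i × I^B i → 1/4 O, 1/4 A, 1/4 B, 1/4 AB.
Rh cross +/- × +/+ → 1 Rh+; so P(type O, Rh-positive) = 1/4 × 1 = 1/4 per child.
P(not type O, Rh-positive) = 3/4 for one child; (3/4)^4 = 81/256.

81/256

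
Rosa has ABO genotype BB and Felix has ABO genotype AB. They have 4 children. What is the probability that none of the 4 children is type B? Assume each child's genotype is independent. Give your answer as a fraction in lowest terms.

ABO cross BB × AB → 1/2 B, 1/2 AB.
So P(type B) = 1/2 per child.
P(not type B) = 1/2 for one child; (1/2)^4 = 1/16.

1/16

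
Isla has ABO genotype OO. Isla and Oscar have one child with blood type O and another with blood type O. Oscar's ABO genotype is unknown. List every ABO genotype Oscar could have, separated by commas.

For each candidate genotype of Oscar, check whether crossing it with OO can produce every observed child phenotype.
  AA → possible child types {A} ✗
  AB → possible child types {A, B} ✗
  AO → possible child types {O, A} ✓
  BB → possible child types {B} ✗
  BO → possible child types {O, B} ✓
  OO → possible child types {O} ✓

AO, BO, OO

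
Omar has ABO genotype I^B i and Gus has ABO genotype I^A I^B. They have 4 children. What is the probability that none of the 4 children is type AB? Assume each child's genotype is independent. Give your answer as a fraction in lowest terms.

81/256

ABO cross I^B i × I^A I^B → 1/4 A, 1/2 B, 1/4 AB.
So P(type AB) = 1/4 per child.
P(not type AB) = 3/4 for one child; (3/4)^4 = 81/256.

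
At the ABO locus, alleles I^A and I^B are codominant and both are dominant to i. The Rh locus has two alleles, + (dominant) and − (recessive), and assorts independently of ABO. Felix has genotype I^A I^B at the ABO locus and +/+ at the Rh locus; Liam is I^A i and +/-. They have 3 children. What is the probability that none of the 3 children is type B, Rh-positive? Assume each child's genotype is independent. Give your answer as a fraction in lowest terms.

ABO cross I^A I^B × I^A i → 1/2 A, 1/4 B, 1/4 AB.
Rh cross +/+ × +/- → 1 Rh+; so P(type B, Rh-positive) = 1/4 × 1 = 1/4 per child.
P(not type B, Rh-positive) = 3/4 for one child; (3/4)^3 = 27/64.

27/64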